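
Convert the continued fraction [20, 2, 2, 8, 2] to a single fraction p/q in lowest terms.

Fold from the inside: start with 2/1.
  8 + 1/2 = 17/2
  2 + 2/17 = 36/17
  2 + 17/36 = 89/36
  20 + 36/89 = 1816/89

1816/89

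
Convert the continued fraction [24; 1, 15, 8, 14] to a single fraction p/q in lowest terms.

45437/1822

Using pₖ = aₖpₖ₋₁ + pₖ₋₂ and qₖ = aₖqₖ₋₁ + qₖ₋₂:
  k=0: a=24, p=24, q=1
  k=1: a=1, p=25, q=1
  k=2: a=15, p=399, q=16
  k=3: a=8, p=3217, q=129
  k=4: a=14, p=45437, q=1822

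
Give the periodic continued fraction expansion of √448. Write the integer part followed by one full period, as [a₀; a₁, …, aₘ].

a₀ = ⌊√448⌋ = 21.
With m₀=0, d₀=1 and mₖ₊₁ = dₖaₖ − mₖ, dₖ₊₁ = (n − mₖ₊₁²)/dₖ, aₖ₊₁ = ⌊(a₀+mₖ₊₁)/dₖ₊₁⌋:
  k=1: m=21, d=7, a=6
  k=2: m=21, d=1, a=42
d=1 and a=2a₀=42 at k=2, so the next step gives (m, d) = (21, 7) again — its k=1 value — and the period has length 2.

[21; 6, 42]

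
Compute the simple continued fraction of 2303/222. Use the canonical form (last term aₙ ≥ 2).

[10; 2, 1, 2, 13, 2]

2303 = 10*222 + 83
222 = 2*83 + 56
83 = 1*56 + 27
56 = 2*27 + 2
27 = 13*2 + 1
2 = 2*1 + 0  (stop)
So 2303/222 = [10; 2, 1, 2, 13, 2].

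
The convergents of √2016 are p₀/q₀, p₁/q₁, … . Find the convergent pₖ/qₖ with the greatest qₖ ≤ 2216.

40365/899

√2016 = [44; 1, 8, 1, 88, …] (period length 4).
Convergents:
  p_0/q_0 = 44/1
  p_1/q_1 = 45/1
  p_2/q_2 = 404/9
  p_3/q_3 = 449/10
  p_4/q_4 = 39916/889
  p_5/q_5 = 40365/899
  p_6/q_6 = 362836/8081
q_5 = 899 ≤ 2216 < 8081 = q_6, so the answer is 40365/899.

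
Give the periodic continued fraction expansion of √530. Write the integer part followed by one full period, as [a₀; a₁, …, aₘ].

[23; 46]

a₀ = ⌊√530⌋ = 23.
With m₀=0, d₀=1 and mₖ₊₁ = dₖaₖ − mₖ, dₖ₊₁ = (n − mₖ₊₁²)/dₖ, aₖ₊₁ = ⌊(a₀+mₖ₊₁)/dₖ₊₁⌋:
  k=1: m=23, d=1, a=46
d=1 and a=2a₀=46 at k=1, so the next step gives (m, d) = (23, 1) again — its k=1 value — and the period has length 1.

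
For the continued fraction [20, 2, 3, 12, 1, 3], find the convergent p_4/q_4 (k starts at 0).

Using pₖ = aₖpₖ₋₁ + pₖ₋₂, qₖ = aₖqₖ₋₁ + qₖ₋₂ (with p₋₁=1, p₋₂=0, q₋₁=0, q₋₂=1):
  k=0: a=20, p=20, q=1
  k=1: a=2, p=41, q=2
  k=2: a=3, p=143, q=7
  k=3: a=12, p=1757, q=86
  k=4: a=1, p=1900, q=93

1900/93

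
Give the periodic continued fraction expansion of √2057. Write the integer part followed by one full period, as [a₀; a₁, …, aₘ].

[45; 2, 1, 4, 1, 2, 90]

a₀ = ⌊√2057⌋ = 45.
With m₀=0, d₀=1 and mₖ₊₁ = dₖaₖ − mₖ, dₖ₊₁ = (n − mₖ₊₁²)/dₖ, aₖ₊₁ = ⌊(a₀+mₖ₊₁)/dₖ₊₁⌋:
  k=1: m=45, d=32, a=2
  k=2: m=19, d=53, a=1
  k=3: m=34, d=17, a=4
  k=4: m=34, d=53, a=1
  k=5: m=19, d=32, a=2
  k=6: m=45, d=1, a=90
d=1 and a=2a₀=90 at k=6, so the next step gives (m, d) = (45, 32) again — its k=1 value — and the period has length 6.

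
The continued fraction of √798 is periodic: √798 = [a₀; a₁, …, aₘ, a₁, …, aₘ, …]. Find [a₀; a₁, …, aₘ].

a₀ = ⌊√798⌋ = 28.

[28; 4, 56]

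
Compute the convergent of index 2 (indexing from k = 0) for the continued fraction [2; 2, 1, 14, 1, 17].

7/3

Using pₖ = aₖpₖ₋₁ + pₖ₋₂, qₖ = aₖqₖ₋₁ + qₖ₋₂ (with p₋₁=1, p₋₂=0, q₋₁=0, q₋₂=1):
  k=0: a=2, p=2, q=1
  k=1: a=2, p=5, q=2
  k=2: a=1, p=7, q=3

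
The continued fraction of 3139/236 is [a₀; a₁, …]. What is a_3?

3139 = 13·236 + 71   →  a_0 = 13
236 = 3·71 + 23   →  a_1 = 3
71 = 3·23 + 2   →  a_2 = 3
23 = 11·2 + 1   →  a_3 = 11

11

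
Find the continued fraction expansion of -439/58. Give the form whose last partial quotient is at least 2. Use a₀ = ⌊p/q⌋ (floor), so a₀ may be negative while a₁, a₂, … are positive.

[-8; 2, 3, 8]

-439 = -8*58 + 25
58 = 2*25 + 8
25 = 3*8 + 1
8 = 8*1 + 0  (stop)
So -439/58 = [-8; 2, 3, 8].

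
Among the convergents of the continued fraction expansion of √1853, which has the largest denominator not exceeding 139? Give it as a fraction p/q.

√1853 = [43; 21, 1, 1, 21, 86, …] (period length 5).
Convergents:
  p_0/q_0 = 43/1
  p_1/q_1 = 904/21
  p_2/q_2 = 947/22
  p_3/q_3 = 1851/43
  p_4/q_4 = 39818/925
q_3 = 43 ≤ 139 < 925 = q_4, so the answer is 1851/43.

1851/43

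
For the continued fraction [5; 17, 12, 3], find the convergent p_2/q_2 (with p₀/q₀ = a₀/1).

1037/205

Using pₖ = aₖpₖ₋₁ + pₖ₋₂, qₖ = aₖqₖ₋₁ + qₖ₋₂ (with p₋₁=1, p₋₂=0, q₋₁=0, q₋₂=1):
  k=0: a=5, p=5, q=1
  k=1: a=17, p=86, q=17
  k=2: a=12, p=1037, q=205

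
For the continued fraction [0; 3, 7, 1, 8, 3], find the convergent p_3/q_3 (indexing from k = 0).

8/25

Using pₖ = aₖpₖ₋₁ + pₖ₋₂, qₖ = aₖqₖ₋₁ + qₖ₋₂ (with p₋₁=1, p₋₂=0, q₋₁=0, q₋₂=1):
  k=0: a=0, p=0, q=1
  k=1: a=3, p=1, q=3
  k=2: a=7, p=7, q=22
  k=3: a=1, p=8, q=25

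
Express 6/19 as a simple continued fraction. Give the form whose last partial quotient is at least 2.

[0; 3, 6]

6 = 0·19 + 6
19 = 3·6 + 1
6 = 6·1 + 0  (stop)
So 6/19 = [0; 3, 6].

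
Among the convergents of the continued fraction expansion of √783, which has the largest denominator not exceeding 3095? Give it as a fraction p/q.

√783 = [27; 1, 54, …] (period length 2).
Convergents:
  p_0/q_0 = 27/1
  p_1/q_1 = 28/1
  p_2/q_2 = 1539/55
  p_3/q_3 = 1567/56
  p_4/q_4 = 86157/3079
  p_5/q_5 = 87724/3135
q_4 = 3079 ≤ 3095 < 3135 = q_5, so the answer is 86157/3079.

86157/3079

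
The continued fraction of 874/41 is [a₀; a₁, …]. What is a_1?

874 = 21·41 + 13   →  a_0 = 21
41 = 3·13 + 2   →  a_1 = 3

3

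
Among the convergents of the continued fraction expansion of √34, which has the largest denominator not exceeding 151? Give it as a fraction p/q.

414/71

√34 = [5; 1, 4, 1, 10, …] (period length 4).
Convergents:
  p_0/q_0 = 5/1
  p_1/q_1 = 6/1
  p_2/q_2 = 29/5
  p_3/q_3 = 35/6
  p_4/q_4 = 379/65
  p_5/q_5 = 414/71
  p_6/q_6 = 2035/349
q_5 = 71 ≤ 151 < 349 = q_6, so the answer is 414/71.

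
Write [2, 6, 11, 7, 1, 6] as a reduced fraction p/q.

Using pₖ = aₖpₖ₋₁ + pₖ₋₂ and qₖ = aₖqₖ₋₁ + qₖ₋₂:
  k=0: a=2, p=2, q=1
  k=1: a=6, p=13, q=6
  k=2: a=11, p=145, q=67
  k=3: a=7, p=1028, q=475
  k=4: a=1, p=1173, q=542
  k=5: a=6, p=8066, q=3727

8066/3727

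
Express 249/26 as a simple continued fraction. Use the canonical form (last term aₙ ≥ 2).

249 = 9×26 + 15
26 = 1×15 + 11
15 = 1×11 + 4
11 = 2×4 + 3
4 = 1×3 + 1
3 = 3×1 + 0  (stop)
So 249/26 = [9; 1, 1, 2, 1, 3].

[9; 1, 1, 2, 1, 3]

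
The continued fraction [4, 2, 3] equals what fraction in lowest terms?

Using pₖ = aₖpₖ₋₁ + pₖ₋₂ and qₖ = aₖqₖ₋₁ + qₖ₋₂:
  k=0: a=4, p=4, q=1
  k=1: a=2, p=9, q=2
  k=2: a=3, p=31, q=7

31/7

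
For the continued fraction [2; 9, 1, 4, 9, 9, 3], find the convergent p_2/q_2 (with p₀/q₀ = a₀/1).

Using pₖ = aₖpₖ₋₁ + pₖ₋₂, qₖ = aₖqₖ₋₁ + qₖ₋₂ (with p₋₁=1, p₋₂=0, q₋₁=0, q₋₂=1):
  k=0: a=2, p=2, q=1
  k=1: a=9, p=19, q=9
  k=2: a=1, p=21, q=10

21/10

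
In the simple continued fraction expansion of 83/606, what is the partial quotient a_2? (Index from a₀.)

3

83 = 0·606 + 83   →  a_0 = 0
606 = 7·83 + 25   →  a_1 = 7
83 = 3·25 + 8   →  a_2 = 3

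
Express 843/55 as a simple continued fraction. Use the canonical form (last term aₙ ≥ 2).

843 = 15*55 + 18
55 = 3*18 + 1
18 = 18*1 + 0  (stop)
So 843/55 = [15; 3, 18].

[15; 3, 18]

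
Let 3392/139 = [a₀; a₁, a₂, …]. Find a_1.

3392 = 24·139 + 56   →  a_0 = 24
139 = 2·56 + 27   →  a_1 = 2

2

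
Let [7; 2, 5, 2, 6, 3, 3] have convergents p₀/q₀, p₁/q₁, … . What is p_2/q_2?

Using pₖ = aₖpₖ₋₁ + pₖ₋₂, qₖ = aₖqₖ₋₁ + qₖ₋₂ (with p₋₁=1, p₋₂=0, q₋₁=0, q₋₂=1):
  k=0: a=7, p=7, q=1
  k=1: a=2, p=15, q=2
  k=2: a=5, p=82, q=11

82/11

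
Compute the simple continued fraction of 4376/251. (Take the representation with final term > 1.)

[17; 2, 3, 3, 3, 3]

4376 = 17*251 + 109
251 = 2*109 + 33
109 = 3*33 + 10
33 = 3*10 + 3
10 = 3*3 + 1
3 = 3*1 + 0  (stop)
So 4376/251 = [17; 2, 3, 3, 3, 3].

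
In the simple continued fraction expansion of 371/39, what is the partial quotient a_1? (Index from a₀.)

371 = 9·39 + 20   →  a_0 = 9
39 = 1·20 + 19   →  a_1 = 1

1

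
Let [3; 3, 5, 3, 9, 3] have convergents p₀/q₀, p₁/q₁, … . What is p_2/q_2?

53/16

Using pₖ = aₖpₖ₋₁ + pₖ₋₂, qₖ = aₖqₖ₋₁ + qₖ₋₂ (with p₋₁=1, p₋₂=0, q₋₁=0, q₋₂=1):
  k=0: a=3, p=3, q=1
  k=1: a=3, p=10, q=3
  k=2: a=5, p=53, q=16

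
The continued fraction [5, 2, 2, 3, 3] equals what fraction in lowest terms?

Fold from the inside: start with 3/1.
  3 + 1/3 = 10/3
  2 + 3/10 = 23/10
  2 + 10/23 = 56/23
  5 + 23/56 = 303/56

303/56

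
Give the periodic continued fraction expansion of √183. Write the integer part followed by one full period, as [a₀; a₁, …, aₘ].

a₀ = ⌊√183⌋ = 13.
With m₀=0, d₀=1 and mₖ₊₁ = dₖaₖ − mₖ, dₖ₊₁ = (n − mₖ₊₁²)/dₖ, aₖ₊₁ = ⌊(a₀+mₖ₊₁)/dₖ₊₁⌋:
  k=1: m=13, d=14, a=1
  k=2: m=1, d=13, a=1
  k=3: m=12, d=3, a=8
  k=4: m=12, d=13, a=1
  k=5: m=1, d=14, a=1
  k=6: m=13, d=1, a=26
d=1 and a=2a₀=26 at k=6, so the next step gives (m, d) = (13, 14) again — its k=1 value — and the period has length 6.

[13; 1, 1, 8, 1, 1, 26]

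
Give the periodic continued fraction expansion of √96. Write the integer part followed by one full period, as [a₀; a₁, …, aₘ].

[9; 1, 3, 1, 18]

a₀ = ⌊√96⌋ = 9.
With m₀=0, d₀=1 and mₖ₊₁ = dₖaₖ − mₖ, dₖ₊₁ = (n − mₖ₊₁²)/dₖ, aₖ₊₁ = ⌊(a₀+mₖ₊₁)/dₖ₊₁⌋:
  k=1: m=9, d=15, a=1
  k=2: m=6, d=4, a=3
  k=3: m=6, d=15, a=1
  k=4: m=9, d=1, a=18
d=1 and a=2a₀=18 at k=4, so the next step gives (m, d) = (9, 15) again — its k=1 value — and the period has length 4.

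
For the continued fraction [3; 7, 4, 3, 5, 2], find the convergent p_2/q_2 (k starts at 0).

91/29

Using pₖ = aₖpₖ₋₁ + pₖ₋₂, qₖ = aₖqₖ₋₁ + qₖ₋₂ (with p₋₁=1, p₋₂=0, q₋₁=0, q₋₂=1):
  k=0: a=3, p=3, q=1
  k=1: a=7, p=22, q=7
  k=2: a=4, p=91, q=29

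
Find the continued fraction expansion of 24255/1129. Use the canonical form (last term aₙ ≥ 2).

24255 = 21*1129 + 546
1129 = 2*546 + 37
546 = 14*37 + 28
37 = 1*28 + 9
28 = 3*9 + 1
9 = 9*1 + 0  (stop)
So 24255/1129 = [21; 2, 14, 1, 3, 9].

[21; 2, 14, 1, 3, 9]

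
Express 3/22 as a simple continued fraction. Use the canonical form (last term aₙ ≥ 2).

3 = 0*22 + 3
22 = 7*3 + 1
3 = 3*1 + 0  (stop)
So 3/22 = [0; 7, 3].

[0; 7, 3]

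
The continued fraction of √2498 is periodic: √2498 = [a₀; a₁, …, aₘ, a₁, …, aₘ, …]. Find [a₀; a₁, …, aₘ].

a₀ = ⌊√2498⌋ = 49.
With m₀=0, d₀=1 and mₖ₊₁ = dₖaₖ − mₖ, dₖ₊₁ = (n − mₖ₊₁²)/dₖ, aₖ₊₁ = ⌊(a₀+mₖ₊₁)/dₖ₊₁⌋:
  k=1: m=49, d=97, a=1
  k=2: m=48, d=2, a=48
  k=3: m=48, d=97, a=1
  k=4: m=49, d=1, a=98
d=1 and a=2a₀=98 at k=4, so the next step gives (m, d) = (49, 97) again — its k=1 value — and the period has length 4.

[49; 1, 48, 1, 98]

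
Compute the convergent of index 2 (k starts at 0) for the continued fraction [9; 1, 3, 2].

Using pₖ = aₖpₖ₋₁ + pₖ₋₂, qₖ = aₖqₖ₋₁ + qₖ₋₂ (with p₋₁=1, p₋₂=0, q₋₁=0, q₋₂=1):
  k=0: a=9, p=9, q=1
  k=1: a=1, p=10, q=1
  k=2: a=3, p=39, q=4

39/4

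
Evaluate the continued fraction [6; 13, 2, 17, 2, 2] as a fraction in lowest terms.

14663/2414

Using pₖ = aₖpₖ₋₁ + pₖ₋₂ and qₖ = aₖqₖ₋₁ + qₖ₋₂:
  k=0: a=6, p=6, q=1
  k=1: a=13, p=79, q=13
  k=2: a=2, p=164, q=27
  k=3: a=17, p=2867, q=472
  k=4: a=2, p=5898, q=971
  k=5: a=2, p=14663, q=2414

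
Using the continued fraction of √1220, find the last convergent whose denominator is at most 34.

489/14

√1220 = [34; 1, 12, 1, 68, …] (period length 4).
Convergents:
  p_0/q_0 = 34/1
  p_1/q_1 = 35/1
  p_2/q_2 = 454/13
  p_3/q_3 = 489/14
  p_4/q_4 = 33706/965
q_3 = 14 ≤ 34 < 965 = q_4, so the answer is 489/14.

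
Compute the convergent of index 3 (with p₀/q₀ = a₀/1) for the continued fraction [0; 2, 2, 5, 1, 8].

Using pₖ = aₖpₖ₋₁ + pₖ₋₂, qₖ = aₖqₖ₋₁ + qₖ₋₂ (with p₋₁=1, p₋₂=0, q₋₁=0, q₋₂=1):
  k=0: a=0, p=0, q=1
  k=1: a=2, p=1, q=2
  k=2: a=2, p=2, q=5
  k=3: a=5, p=11, q=27

11/27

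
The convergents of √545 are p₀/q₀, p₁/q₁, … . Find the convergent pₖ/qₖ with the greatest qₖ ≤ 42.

√545 = [23; 2, 1, 8, 1, 2, 46, …] (period length 6).
Convergents:
  p_0/q_0 = 23/1
  p_1/q_1 = 47/2
  p_2/q_2 = 70/3
  p_3/q_3 = 607/26
  p_4/q_4 = 677/29
  p_5/q_5 = 1961/84
q_4 = 29 ≤ 42 < 84 = q_5, so the answer is 677/29.

677/29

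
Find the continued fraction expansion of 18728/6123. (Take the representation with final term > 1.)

[3; 17, 17, 1, 19]

18728 = 3*6123 + 359
6123 = 17*359 + 20
359 = 17*20 + 19
20 = 1*19 + 1
19 = 19*1 + 0  (stop)
So 18728/6123 = [3; 17, 17, 1, 19].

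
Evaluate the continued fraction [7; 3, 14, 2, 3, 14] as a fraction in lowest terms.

32446/4429

Using pₖ = aₖpₖ₋₁ + pₖ₋₂ and qₖ = aₖqₖ₋₁ + qₖ₋₂:
  k=0: a=7, p=7, q=1
  k=1: a=3, p=22, q=3
  k=2: a=14, p=315, q=43
  k=3: a=2, p=652, q=89
  k=4: a=3, p=2271, q=310
  k=5: a=14, p=32446, q=4429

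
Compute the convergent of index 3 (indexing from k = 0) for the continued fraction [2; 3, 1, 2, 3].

25/11

Using pₖ = aₖpₖ₋₁ + pₖ₋₂, qₖ = aₖqₖ₋₁ + qₖ₋₂ (with p₋₁=1, p₋₂=0, q₋₁=0, q₋₂=1):
  k=0: a=2, p=2, q=1
  k=1: a=3, p=7, q=3
  k=2: a=1, p=9, q=4
  k=3: a=2, p=25, q=11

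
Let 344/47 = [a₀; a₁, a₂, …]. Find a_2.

344 = 7·47 + 15   →  a_0 = 7
47 = 3·15 + 2   →  a_1 = 3
15 = 7·2 + 1   →  a_2 = 7

7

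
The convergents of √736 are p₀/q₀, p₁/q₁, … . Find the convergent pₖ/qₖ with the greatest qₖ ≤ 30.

√736 = [27; 7, 1, 2, 1, 2, 1, 7, 54, …] (period length 8).
Convergents:
  p_0/q_0 = 27/1
  p_1/q_1 = 190/7
  p_2/q_2 = 217/8
  p_3/q_3 = 624/23
  p_4/q_4 = 841/31
q_3 = 23 ≤ 30 < 31 = q_4, so the answer is 624/23.

624/23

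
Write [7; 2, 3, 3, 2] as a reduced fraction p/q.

Fold from the inside: start with 2/1.
  3 + 1/2 = 7/2
  3 + 2/7 = 23/7
  2 + 7/23 = 53/23
  7 + 23/53 = 394/53

394/53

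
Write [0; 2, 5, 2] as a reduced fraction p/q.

Fold from the inside: start with 2/1.
  5 + 1/2 = 11/2
  2 + 2/11 = 24/11
  0 + 11/24 = 11/24

11/24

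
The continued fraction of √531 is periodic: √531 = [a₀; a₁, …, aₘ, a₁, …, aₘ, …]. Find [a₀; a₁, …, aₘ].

[23; 23, 46]

a₀ = ⌊√531⌋ = 23.
With m₀=0, d₀=1 and mₖ₊₁ = dₖaₖ − mₖ, dₖ₊₁ = (n − mₖ₊₁²)/dₖ, aₖ₊₁ = ⌊(a₀+mₖ₊₁)/dₖ₊₁⌋:
  k=1: m=23, d=2, a=23
  k=2: m=23, d=1, a=46
d=1 and a=2a₀=46 at k=2, so the next step gives (m, d) = (23, 2) again — its k=1 value — and the period has length 2.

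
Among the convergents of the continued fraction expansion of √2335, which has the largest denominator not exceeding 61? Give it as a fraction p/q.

1353/28

√2335 = [48; 3, 9, 3, 96, …] (period length 4).
Convergents:
  p_0/q_0 = 48/1
  p_1/q_1 = 145/3
  p_2/q_2 = 1353/28
  p_3/q_3 = 4204/87
q_2 = 28 ≤ 61 < 87 = q_3, so the answer is 1353/28.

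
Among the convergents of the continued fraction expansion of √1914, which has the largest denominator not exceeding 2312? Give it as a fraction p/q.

61249/1400

√1914 = [43; 1, 2, 1, 86, …] (period length 4).
Convergents:
  p_0/q_0 = 43/1
  p_1/q_1 = 44/1
  p_2/q_2 = 131/3
  p_3/q_3 = 175/4
  p_4/q_4 = 15181/347
  p_5/q_5 = 15356/351
  p_6/q_6 = 45893/1049
  p_7/q_7 = 61249/1400
  p_8/q_8 = 5313307/121449
q_7 = 1400 ≤ 2312 < 121449 = q_8, so the answer is 61249/1400.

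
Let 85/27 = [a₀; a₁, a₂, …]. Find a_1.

6

85 = 3·27 + 4   →  a_0 = 3
27 = 6·4 + 3   →  a_1 = 6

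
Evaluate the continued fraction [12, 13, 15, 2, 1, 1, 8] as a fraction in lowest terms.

104450/8649

Fold from the inside: start with 8/1.
  1 + 1/8 = 9/8
  1 + 8/9 = 17/9
  2 + 9/17 = 43/17
  15 + 17/43 = 662/43
  13 + 43/662 = 8649/662
  12 + 662/8649 = 104450/8649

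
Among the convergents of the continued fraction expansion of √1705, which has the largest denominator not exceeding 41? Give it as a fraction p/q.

991/24

√1705 = [41; 3, 2, 3, 82, …] (period length 4).
Convergents:
  p_0/q_0 = 41/1
  p_1/q_1 = 124/3
  p_2/q_2 = 289/7
  p_3/q_3 = 991/24
  p_4/q_4 = 81551/1975
q_3 = 24 ≤ 41 < 1975 = q_4, so the answer is 991/24.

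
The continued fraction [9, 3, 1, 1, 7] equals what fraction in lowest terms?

492/53

Using pₖ = aₖpₖ₋₁ + pₖ₋₂ and qₖ = aₖqₖ₋₁ + qₖ₋₂:
  k=0: a=9, p=9, q=1
  k=1: a=3, p=28, q=3
  k=2: a=1, p=37, q=4
  k=3: a=1, p=65, q=7
  k=4: a=7, p=492, q=53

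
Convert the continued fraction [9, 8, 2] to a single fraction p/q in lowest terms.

Using pₖ = aₖpₖ₋₁ + pₖ₋₂ and qₖ = aₖqₖ₋₁ + qₖ₋₂:
  k=0: a=9, p=9, q=1
  k=1: a=8, p=73, q=8
  k=2: a=2, p=155, q=17

155/17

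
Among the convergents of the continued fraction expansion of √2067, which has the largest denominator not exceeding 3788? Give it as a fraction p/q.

115161/2533

√2067 = [45; 2, 6, 2, 90, …] (period length 4).
Convergents:
  p_0/q_0 = 45/1
  p_1/q_1 = 91/2
  p_2/q_2 = 591/13
  p_3/q_3 = 1273/28
  p_4/q_4 = 115161/2533
  p_5/q_5 = 231595/5094
q_4 = 2533 ≤ 3788 < 5094 = q_5, so the answer is 115161/2533.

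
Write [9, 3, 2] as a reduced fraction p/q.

Using pₖ = aₖpₖ₋₁ + pₖ₋₂ and qₖ = aₖqₖ₋₁ + qₖ₋₂:
  k=0: a=9, p=9, q=1
  k=1: a=3, p=28, q=3
  k=2: a=2, p=65, q=7

65/7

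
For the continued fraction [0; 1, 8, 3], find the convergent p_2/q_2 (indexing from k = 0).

Using pₖ = aₖpₖ₋₁ + pₖ₋₂, qₖ = aₖqₖ₋₁ + qₖ₋₂ (with p₋₁=1, p₋₂=0, q₋₁=0, q₋₂=1):
  k=0: a=0, p=0, q=1
  k=1: a=1, p=1, q=1
  k=2: a=8, p=8, q=9

8/9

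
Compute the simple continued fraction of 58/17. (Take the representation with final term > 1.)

[3; 2, 2, 3]

58 = 3×17 + 7
17 = 2×7 + 3
7 = 2×3 + 1
3 = 3×1 + 0  (stop)
So 58/17 = [3; 2, 2, 3].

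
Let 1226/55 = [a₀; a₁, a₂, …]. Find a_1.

1226 = 22·55 + 16   →  a_0 = 22
55 = 3·16 + 7   →  a_1 = 3

3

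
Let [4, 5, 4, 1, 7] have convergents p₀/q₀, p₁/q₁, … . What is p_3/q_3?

109/26

Using pₖ = aₖpₖ₋₁ + pₖ₋₂, qₖ = aₖqₖ₋₁ + qₖ₋₂ (with p₋₁=1, p₋₂=0, q₋₁=0, q₋₂=1):
  k=0: a=4, p=4, q=1
  k=1: a=5, p=21, q=5
  k=2: a=4, p=88, q=21
  k=3: a=1, p=109, q=26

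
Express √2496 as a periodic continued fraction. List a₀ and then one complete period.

[49; 1, 23, 1, 98]

a₀ = ⌊√2496⌋ = 49.
With m₀=0, d₀=1 and mₖ₊₁ = dₖaₖ − mₖ, dₖ₊₁ = (n − mₖ₊₁²)/dₖ, aₖ₊₁ = ⌊(a₀+mₖ₊₁)/dₖ₊₁⌋:
  k=1: m=49, d=95, a=1
  k=2: m=46, d=4, a=23
  k=3: m=46, d=95, a=1
  k=4: m=49, d=1, a=98
d=1 and a=2a₀=98 at k=4, so the next step gives (m, d) = (49, 95) again — its k=1 value — and the period has length 4.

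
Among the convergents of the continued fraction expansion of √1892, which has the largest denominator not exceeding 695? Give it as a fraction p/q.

√1892 = [43; 2, 86, …] (period length 2).
Convergents:
  p_0/q_0 = 43/1
  p_1/q_1 = 87/2
  p_2/q_2 = 7525/173
  p_3/q_3 = 15137/348
  p_4/q_4 = 1309307/30101
q_3 = 348 ≤ 695 < 30101 = q_4, so the answer is 15137/348.

15137/348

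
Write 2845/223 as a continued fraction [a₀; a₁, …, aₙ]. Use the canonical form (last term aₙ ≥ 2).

[12; 1, 3, 7, 1, 2, 2]

2845 = 12·223 + 169
223 = 1·169 + 54
169 = 3·54 + 7
54 = 7·7 + 5
7 = 1·5 + 2
5 = 2·2 + 1
2 = 2·1 + 0  (stop)
So 2845/223 = [12; 1, 3, 7, 1, 2, 2].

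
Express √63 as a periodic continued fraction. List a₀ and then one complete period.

[7; 1, 14]

a₀ = ⌊√63⌋ = 7.
With m₀=0, d₀=1 and mₖ₊₁ = dₖaₖ − mₖ, dₖ₊₁ = (n − mₖ₊₁²)/dₖ, aₖ₊₁ = ⌊(a₀+mₖ₊₁)/dₖ₊₁⌋:
  k=1: m=7, d=14, a=1
  k=2: m=7, d=1, a=14
d=1 and a=2a₀=14 at k=2, so the next step gives (m, d) = (7, 14) again — its k=1 value — and the period has length 2.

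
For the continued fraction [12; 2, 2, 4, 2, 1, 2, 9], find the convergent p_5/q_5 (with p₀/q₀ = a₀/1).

881/71

Using pₖ = aₖpₖ₋₁ + pₖ₋₂, qₖ = aₖqₖ₋₁ + qₖ₋₂ (with p₋₁=1, p₋₂=0, q₋₁=0, q₋₂=1):
  k=0: a=12, p=12, q=1
  k=1: a=2, p=25, q=2
  k=2: a=2, p=62, q=5
  k=3: a=4, p=273, q=22
  k=4: a=2, p=608, q=49
  k=5: a=1, p=881, q=71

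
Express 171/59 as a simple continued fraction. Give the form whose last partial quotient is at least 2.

171 = 2×59 + 53
59 = 1×53 + 6
53 = 8×6 + 5
6 = 1×5 + 1
5 = 5×1 + 0  (stop)
So 171/59 = [2; 1, 8, 1, 5].

[2; 1, 8, 1, 5]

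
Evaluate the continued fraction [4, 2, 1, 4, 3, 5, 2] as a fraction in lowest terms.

2278/523

Fold from the inside: start with 2/1.
  5 + 1/2 = 11/2
  3 + 2/11 = 35/11
  4 + 11/35 = 151/35
  1 + 35/151 = 186/151
  2 + 151/186 = 523/186
  4 + 186/523 = 2278/523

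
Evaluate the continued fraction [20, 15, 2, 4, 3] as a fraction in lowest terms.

8989/448

Using pₖ = aₖpₖ₋₁ + pₖ₋₂ and qₖ = aₖqₖ₋₁ + qₖ₋₂:
  k=0: a=20, p=20, q=1
  k=1: a=15, p=301, q=15
  k=2: a=2, p=622, q=31
  k=3: a=4, p=2789, q=139
  k=4: a=3, p=8989, q=448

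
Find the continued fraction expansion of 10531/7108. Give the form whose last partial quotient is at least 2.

10531 = 1*7108 + 3423
7108 = 2*3423 + 262
3423 = 13*262 + 17
262 = 15*17 + 7
17 = 2*7 + 3
7 = 2*3 + 1
3 = 3*1 + 0  (stop)
So 10531/7108 = [1; 2, 13, 15, 2, 2, 3].

[1; 2, 13, 15, 2, 2, 3]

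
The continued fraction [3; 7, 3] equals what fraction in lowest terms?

69/22

Using pₖ = aₖpₖ₋₁ + pₖ₋₂ and qₖ = aₖqₖ₋₁ + qₖ₋₂:
  k=0: a=3, p=3, q=1
  k=1: a=7, p=22, q=7
  k=2: a=3, p=69, q=22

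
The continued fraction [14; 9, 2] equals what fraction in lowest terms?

268/19

Fold from the inside: start with 2/1.
  9 + 1/2 = 19/2
  14 + 2/19 = 268/19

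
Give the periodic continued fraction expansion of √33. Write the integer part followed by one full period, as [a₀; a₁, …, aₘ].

[5; 1, 2, 1, 10]

a₀ = ⌊√33⌋ = 5.
With m₀=0, d₀=1 and mₖ₊₁ = dₖaₖ − mₖ, dₖ₊₁ = (n − mₖ₊₁²)/dₖ, aₖ₊₁ = ⌊(a₀+mₖ₊₁)/dₖ₊₁⌋:
  k=1: m=5, d=8, a=1
  k=2: m=3, d=3, a=2
  k=3: m=3, d=8, a=1
  k=4: m=5, d=1, a=10
d=1 and a=2a₀=10 at k=4, so the next step gives (m, d) = (5, 8) again — its k=1 value — and the period has length 4.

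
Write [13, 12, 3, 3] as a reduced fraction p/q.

1609/123

Using pₖ = aₖpₖ₋₁ + pₖ₋₂ and qₖ = aₖqₖ₋₁ + qₖ₋₂:
  k=0: a=13, p=13, q=1
  k=1: a=12, p=157, q=12
  k=2: a=3, p=484, q=37
  k=3: a=3, p=1609, q=123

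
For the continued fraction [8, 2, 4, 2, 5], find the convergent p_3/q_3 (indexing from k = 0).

169/20

Using pₖ = aₖpₖ₋₁ + pₖ₋₂, qₖ = aₖqₖ₋₁ + qₖ₋₂ (with p₋₁=1, p₋₂=0, q₋₁=0, q₋₂=1):
  k=0: a=8, p=8, q=1
  k=1: a=2, p=17, q=2
  k=2: a=4, p=76, q=9
  k=3: a=2, p=169, q=20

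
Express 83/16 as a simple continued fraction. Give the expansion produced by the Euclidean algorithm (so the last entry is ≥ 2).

[5; 5, 3]

83 = 5·16 + 3
16 = 5·3 + 1
3 = 3·1 + 0  (stop)
So 83/16 = [5; 5, 3].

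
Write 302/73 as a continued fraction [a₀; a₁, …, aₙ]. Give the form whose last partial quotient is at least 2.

302 = 4·73 + 10
73 = 7·10 + 3
10 = 3·3 + 1
3 = 3·1 + 0  (stop)
So 302/73 = [4; 7, 3, 3].

[4; 7, 3, 3]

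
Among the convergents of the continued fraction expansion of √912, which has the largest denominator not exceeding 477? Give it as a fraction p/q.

√912 = [30; 5, 60, …] (period length 2).
Convergents:
  p_0/q_0 = 30/1
  p_1/q_1 = 151/5
  p_2/q_2 = 9090/301
  p_3/q_3 = 45601/1510
q_2 = 301 ≤ 477 < 1510 = q_3, so the answer is 9090/301.

9090/301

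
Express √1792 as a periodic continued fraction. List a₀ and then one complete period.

[42; 3, 84]

a₀ = ⌊√1792⌋ = 42.
With m₀=0, d₀=1 and mₖ₊₁ = dₖaₖ − mₖ, dₖ₊₁ = (n − mₖ₊₁²)/dₖ, aₖ₊₁ = ⌊(a₀+mₖ₊₁)/dₖ₊₁⌋:
  k=1: m=42, d=28, a=3
  k=2: m=42, d=1, a=84
d=1 and a=2a₀=84 at k=2, so the next step gives (m, d) = (42, 28) again — its k=1 value — and the period has length 2.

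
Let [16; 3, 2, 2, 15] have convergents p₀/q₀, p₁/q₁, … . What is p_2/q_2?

Using pₖ = aₖpₖ₋₁ + pₖ₋₂, qₖ = aₖqₖ₋₁ + qₖ₋₂ (with p₋₁=1, p₋₂=0, q₋₁=0, q₋₂=1):
  k=0: a=16, p=16, q=1
  k=1: a=3, p=49, q=3
  k=2: a=2, p=114, q=7

114/7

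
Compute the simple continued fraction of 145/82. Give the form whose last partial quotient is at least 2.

[1; 1, 3, 3, 6]

145 = 1*82 + 63
82 = 1*63 + 19
63 = 3*19 + 6
19 = 3*6 + 1
6 = 6*1 + 0  (stop)
So 145/82 = [1; 1, 3, 3, 6].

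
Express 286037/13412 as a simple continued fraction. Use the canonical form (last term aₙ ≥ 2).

[21; 3, 17, 16, 16]

286037 = 21*13412 + 4385
13412 = 3*4385 + 257
4385 = 17*257 + 16
257 = 16*16 + 1
16 = 16*1 + 0  (stop)
So 286037/13412 = [21; 3, 17, 16, 16].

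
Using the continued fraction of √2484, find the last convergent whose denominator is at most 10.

299/6

√2484 = [49; 1, 5, 4, 5, 1, 98, …] (period length 6).
Convergents:
  p_0/q_0 = 49/1
  p_1/q_1 = 50/1
  p_2/q_2 = 299/6
  p_3/q_3 = 1246/25
q_2 = 6 ≤ 10 < 25 = q_3, so the answer is 299/6.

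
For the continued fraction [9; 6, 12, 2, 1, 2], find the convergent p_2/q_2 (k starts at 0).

669/73

Using pₖ = aₖpₖ₋₁ + pₖ₋₂, qₖ = aₖqₖ₋₁ + qₖ₋₂ (with p₋₁=1, p₋₂=0, q₋₁=0, q₋₂=1):
  k=0: a=9, p=9, q=1
  k=1: a=6, p=55, q=6
  k=2: a=12, p=669, q=73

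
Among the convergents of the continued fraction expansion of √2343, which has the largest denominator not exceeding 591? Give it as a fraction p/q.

10649/220

√2343 = [48; 2, 2, 8, 2, 2, 96, …] (period length 6).
Convergents:
  p_0/q_0 = 48/1
  p_1/q_1 = 97/2
  p_2/q_2 = 242/5
  p_3/q_3 = 2033/42
  p_4/q_4 = 4308/89
  p_5/q_5 = 10649/220
  p_6/q_6 = 1026612/21209
q_5 = 220 ≤ 591 < 21209 = q_6, so the answer is 10649/220.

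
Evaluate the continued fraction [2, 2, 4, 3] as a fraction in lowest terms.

71/29

Fold from the inside: start with 3/1.
  4 + 1/3 = 13/3
  2 + 3/13 = 29/13
  2 + 13/29 = 71/29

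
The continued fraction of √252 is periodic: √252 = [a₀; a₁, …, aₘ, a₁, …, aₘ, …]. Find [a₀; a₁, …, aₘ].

[15; 1, 6, 1, 30]

a₀ = ⌊√252⌋ = 15.
With m₀=0, d₀=1 and mₖ₊₁ = dₖaₖ − mₖ, dₖ₊₁ = (n − mₖ₊₁²)/dₖ, aₖ₊₁ = ⌊(a₀+mₖ₊₁)/dₖ₊₁⌋:
  k=1: m=15, d=27, a=1
  k=2: m=12, d=4, a=6
  k=3: m=12, d=27, a=1
  k=4: m=15, d=1, a=30
d=1 and a=2a₀=30 at k=4, so the next step gives (m, d) = (15, 27) again — its k=1 value — and the period has length 4.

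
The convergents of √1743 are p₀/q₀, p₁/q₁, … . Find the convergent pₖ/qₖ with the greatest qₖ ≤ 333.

√1743 = [41; 1, 2, 1, 82, …] (period length 4).
Convergents:
  p_0/q_0 = 41/1
  p_1/q_1 = 42/1
  p_2/q_2 = 125/3
  p_3/q_3 = 167/4
  p_4/q_4 = 13819/331
  p_5/q_5 = 13986/335
q_4 = 331 ≤ 333 < 335 = q_5, so the answer is 13819/331.

13819/331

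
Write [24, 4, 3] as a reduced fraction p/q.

Fold from the inside: start with 3/1.
  4 + 1/3 = 13/3
  24 + 3/13 = 315/13

315/13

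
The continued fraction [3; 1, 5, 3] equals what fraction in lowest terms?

73/19

Fold from the inside: start with 3/1.
  5 + 1/3 = 16/3
  1 + 3/16 = 19/16
  3 + 16/19 = 73/19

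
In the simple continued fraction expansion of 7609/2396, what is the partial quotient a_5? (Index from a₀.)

7609 = 3·2396 + 421   →  a_0 = 3
2396 = 5·421 + 291   →  a_1 = 5
421 = 1·291 + 130   →  a_2 = 1
291 = 2·130 + 31   →  a_3 = 2
130 = 4·31 + 6   →  a_4 = 4
31 = 5·6 + 1   →  a_5 = 5

5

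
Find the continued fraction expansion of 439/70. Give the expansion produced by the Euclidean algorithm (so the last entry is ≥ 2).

439 = 6·70 + 19
70 = 3·19 + 13
19 = 1·13 + 6
13 = 2·6 + 1
6 = 6·1 + 0  (stop)
So 439/70 = [6; 3, 1, 2, 6].

[6; 3, 1, 2, 6]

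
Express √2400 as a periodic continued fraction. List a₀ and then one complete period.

[48; 1, 96]

a₀ = ⌊√2400⌋ = 48.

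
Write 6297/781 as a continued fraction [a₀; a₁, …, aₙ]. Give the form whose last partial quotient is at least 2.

6297 = 8*781 + 49
781 = 15*49 + 46
49 = 1*46 + 3
46 = 15*3 + 1
3 = 3*1 + 0  (stop)
So 6297/781 = [8; 15, 1, 15, 3].

[8; 15, 1, 15, 3]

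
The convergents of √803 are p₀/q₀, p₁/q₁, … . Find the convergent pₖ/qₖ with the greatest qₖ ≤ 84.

√803 = [28; 2, 1, 27, 1, 2, 56, …] (period length 6).
Convergents:
  p_0/q_0 = 28/1
  p_1/q_1 = 57/2
  p_2/q_2 = 85/3
  p_3/q_3 = 2352/83
  p_4/q_4 = 2437/86
q_3 = 83 ≤ 84 < 86 = q_4, so the answer is 2352/83.

2352/83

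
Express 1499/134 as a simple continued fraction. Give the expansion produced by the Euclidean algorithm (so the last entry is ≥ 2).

[11; 5, 2, 1, 3, 2]

1499 = 11*134 + 25
134 = 5*25 + 9
25 = 2*9 + 7
9 = 1*7 + 2
7 = 3*2 + 1
2 = 2*1 + 0  (stop)
So 1499/134 = [11; 5, 2, 1, 3, 2].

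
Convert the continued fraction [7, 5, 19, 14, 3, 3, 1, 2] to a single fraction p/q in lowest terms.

357161/49620

Fold from the inside: start with 2/1.
  1 + 1/2 = 3/2
  3 + 2/3 = 11/3
  3 + 3/11 = 36/11
  14 + 11/36 = 515/36
  19 + 36/515 = 9821/515
  5 + 515/9821 = 49620/9821
  7 + 9821/49620 = 357161/49620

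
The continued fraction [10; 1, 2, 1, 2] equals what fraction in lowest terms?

Using pₖ = aₖpₖ₋₁ + pₖ₋₂ and qₖ = aₖqₖ₋₁ + qₖ₋₂:
  k=0: a=10, p=10, q=1
  k=1: a=1, p=11, q=1
  k=2: a=2, p=32, q=3
  k=3: a=1, p=43, q=4
  k=4: a=2, p=118, q=11

118/11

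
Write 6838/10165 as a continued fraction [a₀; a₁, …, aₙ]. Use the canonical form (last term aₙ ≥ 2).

[0; 1, 2, 18, 12, 3, 1, 3]

6838 = 0×10165 + 6838
10165 = 1×6838 + 3327
6838 = 2×3327 + 184
3327 = 18×184 + 15
184 = 12×15 + 4
15 = 3×4 + 3
4 = 1×3 + 1
3 = 3×1 + 0  (stop)
So 6838/10165 = [0; 1, 2, 18, 12, 3, 1, 3].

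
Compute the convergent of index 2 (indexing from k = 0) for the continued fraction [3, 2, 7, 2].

Using pₖ = aₖpₖ₋₁ + pₖ₋₂, qₖ = aₖqₖ₋₁ + qₖ₋₂ (with p₋₁=1, p₋₂=0, q₋₁=0, q₋₂=1):
  k=0: a=3, p=3, q=1
  k=1: a=2, p=7, q=2
  k=2: a=7, p=52, q=15

52/15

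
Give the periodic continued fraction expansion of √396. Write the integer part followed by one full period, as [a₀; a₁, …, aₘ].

a₀ = ⌊√396⌋ = 19.

[19; 1, 8, 1, 38]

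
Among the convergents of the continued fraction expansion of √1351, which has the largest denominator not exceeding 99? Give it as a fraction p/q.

1507/41

√1351 = [36; 1, 3, 10, 3, 1, 72, …] (period length 6).
Convergents:
  p_0/q_0 = 36/1
  p_1/q_1 = 37/1
  p_2/q_2 = 147/4
  p_3/q_3 = 1507/41
  p_4/q_4 = 4668/127
q_3 = 41 ≤ 99 < 127 = q_4, so the answer is 1507/41.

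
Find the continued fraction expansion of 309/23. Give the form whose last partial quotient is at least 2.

[13; 2, 3, 3]

309 = 13*23 + 10
23 = 2*10 + 3
10 = 3*3 + 1
3 = 3*1 + 0  (stop)
So 309/23 = [13; 2, 3, 3].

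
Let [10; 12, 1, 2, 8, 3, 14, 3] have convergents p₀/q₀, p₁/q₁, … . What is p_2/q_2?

131/13

Using pₖ = aₖpₖ₋₁ + pₖ₋₂, qₖ = aₖqₖ₋₁ + qₖ₋₂ (with p₋₁=1, p₋₂=0, q₋₁=0, q₋₂=1):
  k=0: a=10, p=10, q=1
  k=1: a=12, p=121, q=12
  k=2: a=1, p=131, q=13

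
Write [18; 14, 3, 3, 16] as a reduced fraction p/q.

42121/2331

Fold from the inside: start with 16/1.
  3 + 1/16 = 49/16
  3 + 16/49 = 163/49
  14 + 49/163 = 2331/163
  18 + 163/2331 = 42121/2331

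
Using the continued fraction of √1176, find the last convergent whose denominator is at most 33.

√1176 = [34; 3, 2, 2, 2, 3, 68, …] (period length 6).
Convergents:
  p_0/q_0 = 34/1
  p_1/q_1 = 103/3
  p_2/q_2 = 240/7
  p_3/q_3 = 583/17
  p_4/q_4 = 1406/41
q_3 = 17 ≤ 33 < 41 = q_4, so the answer is 583/17.

583/17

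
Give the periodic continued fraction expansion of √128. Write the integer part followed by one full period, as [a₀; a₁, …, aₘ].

[11; 3, 5, 3, 22]

a₀ = ⌊√128⌋ = 11.
With m₀=0, d₀=1 and mₖ₊₁ = dₖaₖ − mₖ, dₖ₊₁ = (n − mₖ₊₁²)/dₖ, aₖ₊₁ = ⌊(a₀+mₖ₊₁)/dₖ₊₁⌋:
  k=1: m=11, d=7, a=3
  k=2: m=10, d=4, a=5
  k=3: m=10, d=7, a=3
  k=4: m=11, d=1, a=22
d=1 and a=2a₀=22 at k=4, so the next step gives (m, d) = (11, 7) again — its k=1 value — and the period has length 4.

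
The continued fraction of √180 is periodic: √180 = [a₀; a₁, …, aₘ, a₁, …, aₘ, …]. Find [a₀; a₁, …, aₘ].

[13; 2, 2, 2, 26]

a₀ = ⌊√180⌋ = 13.
With m₀=0, d₀=1 and mₖ₊₁ = dₖaₖ − mₖ, dₖ₊₁ = (n − mₖ₊₁²)/dₖ, aₖ₊₁ = ⌊(a₀+mₖ₊₁)/dₖ₊₁⌋:
  k=1: m=13, d=11, a=2
  k=2: m=9, d=9, a=2
  k=3: m=9, d=11, a=2
  k=4: m=13, d=1, a=26
d=1 and a=2a₀=26 at k=4, so the next step gives (m, d) = (13, 11) again — its k=1 value — and the period has length 4.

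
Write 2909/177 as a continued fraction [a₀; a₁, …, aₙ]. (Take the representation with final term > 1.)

[16; 2, 3, 2, 1, 7]

2909 = 16×177 + 77
177 = 2×77 + 23
77 = 3×23 + 8
23 = 2×8 + 7
8 = 1×7 + 1
7 = 7×1 + 0  (stop)
So 2909/177 = [16; 2, 3, 2, 1, 7].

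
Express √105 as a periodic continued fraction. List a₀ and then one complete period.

a₀ = ⌊√105⌋ = 10.
With m₀=0, d₀=1 and mₖ₊₁ = dₖaₖ − mₖ, dₖ₊₁ = (n − mₖ₊₁²)/dₖ, aₖ₊₁ = ⌊(a₀+mₖ₊₁)/dₖ₊₁⌋:
  k=1: m=10, d=5, a=4
  k=2: m=10, d=1, a=20
d=1 and a=2a₀=20 at k=2, so the next step gives (m, d) = (10, 5) again — its k=1 value — and the period has length 2.

[10; 4, 20]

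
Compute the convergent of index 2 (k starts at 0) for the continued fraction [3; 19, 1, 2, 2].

61/20

Using pₖ = aₖpₖ₋₁ + pₖ₋₂, qₖ = aₖqₖ₋₁ + qₖ₋₂ (with p₋₁=1, p₋₂=0, q₋₁=0, q₋₂=1):
  k=0: a=3, p=3, q=1
  k=1: a=19, p=58, q=19
  k=2: a=1, p=61, q=20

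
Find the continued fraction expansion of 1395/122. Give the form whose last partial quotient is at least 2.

1395 = 11×122 + 53
122 = 2×53 + 16
53 = 3×16 + 5
16 = 3×5 + 1
5 = 5×1 + 0  (stop)
So 1395/122 = [11; 2, 3, 3, 5].

[11; 2, 3, 3, 5]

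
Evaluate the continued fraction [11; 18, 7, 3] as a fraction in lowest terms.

4411/399

Fold from the inside: start with 3/1.
  7 + 1/3 = 22/3
  18 + 3/22 = 399/22
  11 + 22/399 = 4411/399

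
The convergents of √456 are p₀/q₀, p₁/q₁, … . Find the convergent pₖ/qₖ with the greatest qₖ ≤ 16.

√456 = [21; 2, 1, 4, 1, 2, 42, …] (period length 6).
Convergents:
  p_0/q_0 = 21/1
  p_1/q_1 = 43/2
  p_2/q_2 = 64/3
  p_3/q_3 = 299/14
  p_4/q_4 = 363/17
q_3 = 14 ≤ 16 < 17 = q_4, so the answer is 299/14.

299/14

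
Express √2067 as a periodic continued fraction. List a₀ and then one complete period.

a₀ = ⌊√2067⌋ = 45.
With m₀=0, d₀=1 and mₖ₊₁ = dₖaₖ − mₖ, dₖ₊₁ = (n − mₖ₊₁²)/dₖ, aₖ₊₁ = ⌊(a₀+mₖ₊₁)/dₖ₊₁⌋:
  k=1: m=45, d=42, a=2
  k=2: m=39, d=13, a=6
  k=3: m=39, d=42, a=2
  k=4: m=45, d=1, a=90
d=1 and a=2a₀=90 at k=4, so the next step gives (m, d) = (45, 42) again — its k=1 value — and the period has length 4.

[45; 2, 6, 2, 90]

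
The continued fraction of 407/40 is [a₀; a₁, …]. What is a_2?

1

407 = 10·40 + 7   →  a_0 = 10
40 = 5·7 + 5   →  a_1 = 5
7 = 1·5 + 2   →  a_2 = 1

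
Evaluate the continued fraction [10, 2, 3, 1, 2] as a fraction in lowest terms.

261/25

Using pₖ = aₖpₖ₋₁ + pₖ₋₂ and qₖ = aₖqₖ₋₁ + qₖ₋₂:
  k=0: a=10, p=10, q=1
  k=1: a=2, p=21, q=2
  k=2: a=3, p=73, q=7
  k=3: a=1, p=94, q=9
  k=4: a=2, p=261, q=25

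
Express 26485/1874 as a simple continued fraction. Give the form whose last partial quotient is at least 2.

26485 = 14·1874 + 249
1874 = 7·249 + 131
249 = 1·131 + 118
131 = 1·118 + 13
118 = 9·13 + 1
13 = 13·1 + 0  (stop)
So 26485/1874 = [14; 7, 1, 1, 9, 13].

[14; 7, 1, 1, 9, 13]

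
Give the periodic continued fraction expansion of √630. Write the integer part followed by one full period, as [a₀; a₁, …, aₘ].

a₀ = ⌊√630⌋ = 25.
With m₀=0, d₀=1 and mₖ₊₁ = dₖaₖ − mₖ, dₖ₊₁ = (n − mₖ₊₁²)/dₖ, aₖ₊₁ = ⌊(a₀+mₖ₊₁)/dₖ₊₁⌋:
  k=1: m=25, d=5, a=10
  k=2: m=25, d=1, a=50
d=1 and a=2a₀=50 at k=2, so the next step gives (m, d) = (25, 5) again — its k=1 value — and the period has length 2.

[25; 10, 50]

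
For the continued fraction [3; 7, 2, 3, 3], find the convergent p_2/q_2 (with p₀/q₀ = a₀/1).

Using pₖ = aₖpₖ₋₁ + pₖ₋₂, qₖ = aₖqₖ₋₁ + qₖ₋₂ (with p₋₁=1, p₋₂=0, q₋₁=0, q₋₂=1):
  k=0: a=3, p=3, q=1
  k=1: a=7, p=22, q=7
  k=2: a=2, p=47, q=15

47/15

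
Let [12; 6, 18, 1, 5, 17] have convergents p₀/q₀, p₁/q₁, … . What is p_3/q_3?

Using pₖ = aₖpₖ₋₁ + pₖ₋₂, qₖ = aₖqₖ₋₁ + qₖ₋₂ (with p₋₁=1, p₋₂=0, q₋₁=0, q₋₂=1):
  k=0: a=12, p=12, q=1
  k=1: a=6, p=73, q=6
  k=2: a=18, p=1326, q=109
  k=3: a=1, p=1399, q=115

1399/115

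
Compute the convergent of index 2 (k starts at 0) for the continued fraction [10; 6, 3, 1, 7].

193/19

Using pₖ = aₖpₖ₋₁ + pₖ₋₂, qₖ = aₖqₖ₋₁ + qₖ₋₂ (with p₋₁=1, p₋₂=0, q₋₁=0, q₋₂=1):
  k=0: a=10, p=10, q=1
  k=1: a=6, p=61, q=6
  k=2: a=3, p=193, q=19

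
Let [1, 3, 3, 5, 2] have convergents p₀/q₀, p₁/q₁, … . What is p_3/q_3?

69/53

Using pₖ = aₖpₖ₋₁ + pₖ₋₂, qₖ = aₖqₖ₋₁ + qₖ₋₂ (with p₋₁=1, p₋₂=0, q₋₁=0, q₋₂=1):
  k=0: a=1, p=1, q=1
  k=1: a=3, p=4, q=3
  k=2: a=3, p=13, q=10
  k=3: a=5, p=69, q=53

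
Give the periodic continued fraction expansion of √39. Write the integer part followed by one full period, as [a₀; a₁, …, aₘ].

[6; 4, 12]

a₀ = ⌊√39⌋ = 6.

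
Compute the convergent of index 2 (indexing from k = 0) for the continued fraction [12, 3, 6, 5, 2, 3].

Using pₖ = aₖpₖ₋₁ + pₖ₋₂, qₖ = aₖqₖ₋₁ + qₖ₋₂ (with p₋₁=1, p₋₂=0, q₋₁=0, q₋₂=1):
  k=0: a=12, p=12, q=1
  k=1: a=3, p=37, q=3
  k=2: a=6, p=234, q=19

234/19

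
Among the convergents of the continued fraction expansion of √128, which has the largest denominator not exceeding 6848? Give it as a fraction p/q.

√128 = [11; 3, 5, 3, 22, …] (period length 4).
Convergents:
  p_0/q_0 = 11/1
  p_1/q_1 = 34/3
  p_2/q_2 = 181/16
  p_3/q_3 = 577/51
  p_4/q_4 = 12875/1138
  p_5/q_5 = 39202/3465
  p_6/q_6 = 208885/18463
q_5 = 3465 ≤ 6848 < 18463 = q_6, so the answer is 39202/3465.

39202/3465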